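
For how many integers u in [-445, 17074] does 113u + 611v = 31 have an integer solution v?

29

gcd(611, 113) = 1.
By Bézout, 113·(146) + 611·(-27) = 1.
Particular solution: (249, -46).
General solution: u = 249 + 611t, v = -46 - 113t for integer t.
-445 ≤ 249 + 611t ≤ 17074 gives t ∈ [-1, 27], which is 29 values.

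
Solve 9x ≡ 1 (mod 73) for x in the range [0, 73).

65

gcd(73, 9) = 1.
By Bézout, 9*(-8) + 73*(1) = 1.
So 9*-8 ≡ 1 (mod 73), and -8 mod 73 = 65.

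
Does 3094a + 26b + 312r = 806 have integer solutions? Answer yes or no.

gcd(3094, 26) = 26  (3094 = 119*26).
gcd(26, 312) = 26.
26 divides 806, so integer solutions exist.

yes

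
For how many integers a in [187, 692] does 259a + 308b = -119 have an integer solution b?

gcd(308, 259) = 7.
By Bézout, 259×(-19) + 308×(16) = 7.
Particular solution: (15, -13).
General solution: a = 15 + 44t, b = -13 - 37t for integer t.
187 ≤ 15 + 44t ≤ 692 gives t ∈ [4, 15], which is 12 values.

12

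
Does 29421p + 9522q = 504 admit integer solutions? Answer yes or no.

yes

gcd(29421, 9522) = 9  (29421 = 3×9522 + 855, 9522 = 11×855 + 117, 855 = 7×117 + 36, 117 = 3×36 + 9, 36 = 4×9).
9 divides 504, so integer solutions exist.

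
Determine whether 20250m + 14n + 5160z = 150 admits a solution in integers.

gcd(20250, 14):
  20250 = 1446*14 + 6
  14 = 2*6 + 2
  6 = 3*2
so gcd(20250, 14) = 2.
gcd(2, 5160) = 2.
2 divides 150, so integer solutions exist.

yes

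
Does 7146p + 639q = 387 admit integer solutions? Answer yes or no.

gcd(7146, 639) = 9  (7146 = 11×639 + 117, 639 = 5×117 + 54, 117 = 2×54 + 9, 54 = 6×9).
9 divides 387, so integer solutions exist.

yes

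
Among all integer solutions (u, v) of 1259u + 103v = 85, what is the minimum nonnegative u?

gcd(1259, 103) = 1.
1 divides 85, so solutions exist.
By Bézout, 1259*(9) + 103*(-110) = 1.
Scale by 85/1 = 85: (u₀, v₀) = (765, -9350).
General solution: u = 765 + 103t, v = -9350 - 1259t for integer t.
u ≥ 0: smallest is 765 mod 103 = 44 (at t = -7), with v = -537.

44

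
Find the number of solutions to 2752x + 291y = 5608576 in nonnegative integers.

gcd(2752, 291) = 1.
By Bézout, 2752*(-35) + 291*(331) = 1.
One solution: (1, 19264).
General: x = 1 + 291t, y = 19264 - 2752t.
x ≥ 0 ⇒ t ≥ 0; y ≥ 0 ⇒ t ≤ 7. So t ∈ [0, 7]: 8 solutions.

8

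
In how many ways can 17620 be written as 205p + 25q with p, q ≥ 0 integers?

17

gcd(205, 25) = 5.
By Bézout, 205*(1) + 25*(-8) = 5.
One solution: (4, 672).
General: p = 4 + 5t, q = 672 - 41t.
p ≥ 0 ⇒ t ≥ 0; q ≥ 0 ⇒ t ≤ 16. So t ∈ [0, 16]: 17 solutions.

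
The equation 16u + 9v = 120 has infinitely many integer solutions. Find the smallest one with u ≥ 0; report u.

gcd(16, 9) = 1  (16 = 1·9 + 7, 9 = 1·7 + 2, 7 = 3·2 + 1, 2 = 2·1).
1 divides 120, so solutions exist.
Back-substituting, 16·(4) + 9·(-7) = 1.
Scale by 120/1 = 120: (u₀, v₀) = (480, -840).
General solution: u = 480 + 9t, v = -840 - 16t for integer t.
u ≥ 0: smallest is 480 mod 9 = 3 (at t = -53), with v = 8.

3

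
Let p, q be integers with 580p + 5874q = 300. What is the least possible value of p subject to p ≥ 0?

912

gcd(5874, 580):
  5874 = 10×580 + 74
  580 = 7×74 + 62
  74 = 1×62 + 12
  62 = 5×12 + 2
  12 = 6×2
so gcd(5874, 580) = 2.
2 divides 300, so solutions exist.
Back-substitute for Bézout coefficients:
  2 = 62 - 5×12
  ... = 580×(476) + 5874×(-47)
Scale by 300/2 = 150: (p₀, q₀) = (71400, -7050).
General solution: p = 71400 + 2937t, q = -7050 - 290t for integer t.
p ≥ 0: smallest is 71400 mod 2937 = 912 (at t = -24), with q = -90.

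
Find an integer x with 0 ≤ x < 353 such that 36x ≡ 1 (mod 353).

304

gcd(353, 36):
  353 = 9×36 + 29
  36 = 1×29 + 7
  29 = 4×7 + 1
  7 = 7×1
so gcd(353, 36) = 1.
Back-substitute for Bézout coefficients:
  1 = 29 - 4×7
  ... = 36×(-49) + 353×(5)
So 36×-49 ≡ 1 (mod 353), and -49 mod 353 = 304.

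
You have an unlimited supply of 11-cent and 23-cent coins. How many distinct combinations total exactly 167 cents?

Need nonnegative integers with 11j + 23k = 167.
gcd(11, 23) = 1, and 11·(-2) + 23·(1) = 1.
So (j₀, k₀) = (-334, 167); general j = -334 + 23t, k = 167 - 11t.
j ≥ 0 ⇒ t ≥ 15; k ≥ 0 ⇒ t ≤ 15. That's 1 value of t.

1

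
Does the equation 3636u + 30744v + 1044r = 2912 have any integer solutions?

no

gcd(30744, 3636) = 36  (30744 = 8*3636 + 1656, 3636 = 2*1656 + 324, 1656 = 5*324 + 36, 324 = 9*36).
gcd(36, 1044) = 36.
36 does not divide 2912 (remainder 32), so no integer solutions.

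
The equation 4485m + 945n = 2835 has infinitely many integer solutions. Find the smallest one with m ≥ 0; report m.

gcd(4485, 945):
  4485 = 4·945 + 705
  945 = 1·705 + 240
  705 = 2·240 + 225
  240 = 1·225 + 15
  225 = 15·15
so gcd(4485, 945) = 15.
15 divides 2835, so solutions exist.
Back-substitute for Bézout coefficients:
  15 = 240 - 1·225
  ... = 4485·(-4) + 945·(19)
Scale by 2835/15 = 189: (m₀, n₀) = (-756, 3591).
General solution: m = -756 + 63t, n = 3591 - 299t for integer t.
m ≥ 0: smallest is -756 mod 63 = 0 (at t = 12), with n = 3.

0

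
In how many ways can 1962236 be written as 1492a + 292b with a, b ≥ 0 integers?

gcd(1492, 292) = 4  (1492 = 5*292 + 32, 292 = 9*32 + 4, 32 = 8*4).
Back-substituting, 1492*(-9) + 292*(46) = 4.
Scale by 490559: one solution is (-4415031, 22565714). Reduce a mod 73: (9, 6674).
General: a = 9 + 73t, b = 6674 - 373t.
a ≥ 0 ⇒ t ≥ 0; b ≥ 0 ⇒ t ≤ 17. So t ∈ [0, 17]: 18 solutions.

18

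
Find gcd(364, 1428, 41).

gcd(1428, 364) = 28.
gcd(28, 41) = 1.

1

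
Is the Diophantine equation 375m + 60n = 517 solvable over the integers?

no

gcd(375, 60) = 15  (375 = 6×60 + 15, 60 = 4×15).
15 does not divide 517 (remainder 7), so no integer solutions.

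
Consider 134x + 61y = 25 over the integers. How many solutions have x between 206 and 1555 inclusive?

gcd(134, 61) = 1  (134 = 2·61 + 12, 61 = 5·12 + 1, 12 = 12·1).
Back-substituting, 134·(-5) + 61·(11) = 1.
Scale by 25: particular solution (-125, 275); reduce x mod 61: (58, -127).
General solution: x = 58 + 61t, y = -127 - 134t for integer t.
206 ≤ 58 + 61t ≤ 1555 gives t ∈ [3, 24], which is 22 values.

22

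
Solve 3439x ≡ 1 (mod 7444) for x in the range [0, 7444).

gcd(7444, 3439):
  7444 = 2*3439 + 566
  3439 = 6*566 + 43
  566 = 13*43 + 7
  43 = 6*7 + 1
  7 = 7*1
so gcd(7444, 3439) = 1.
Back-substitute for Bézout coefficients:
  1 = 43 - 6*7
  ... = 3439*(1039) + 7444*(-480)
So 3439*1039 ≡ 1 (mod 7444), and 1039 mod 7444 = 1039.

1039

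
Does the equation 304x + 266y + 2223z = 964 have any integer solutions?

gcd(304, 266):
  304 = 1·266 + 38
  266 = 7·38
so gcd(304, 266) = 38.
gcd(38, 2223) = 19.
19 does not divide 964 (remainder 14), so no integer solutions.

no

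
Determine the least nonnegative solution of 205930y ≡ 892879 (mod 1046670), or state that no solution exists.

gcd(1046670, 205930) = 10  (1046670 = 5×205930 + 17020, 205930 = 12×17020 + 1690, 17020 = 10×1690 + 120, 1690 = 14×120 + 10, 120 = 12×10).
10 does not divide 892879, so the congruence has no solution.

no solution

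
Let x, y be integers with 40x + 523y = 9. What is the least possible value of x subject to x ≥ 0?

484

gcd(523, 40):
  523 = 13×40 + 3
  40 = 13×3 + 1
  3 = 3×1
so gcd(523, 40) = 1.
1 divides 9, so solutions exist.
Back-substitute for Bézout coefficients:
  1 = 40 - 13×3
  ... = 40×(170) + 523×(-13)
Scale by 9/1 = 9: (x₀, y₀) = (1530, -117).
General solution: x = 1530 + 523t, y = -117 - 40t for integer t.
x ≥ 0: smallest is 1530 mod 523 = 484 (at t = -2), with y = -37.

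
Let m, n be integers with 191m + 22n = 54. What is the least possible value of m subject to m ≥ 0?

8

gcd(191, 22):
  191 = 8·22 + 15
  22 = 1·15 + 7
  15 = 2·7 + 1
  7 = 7·1
so gcd(191, 22) = 1.
1 divides 54, so solutions exist.
Back-substitute for Bézout coefficients:
  1 = 15 - 2·7
  ... = 191·(3) + 22·(-26)
Scale by 54/1 = 54: (m₀, n₀) = (162, -1404).
General solution: m = 162 + 22t, n = -1404 - 191t for integer t.
m ≥ 0: smallest is 162 mod 22 = 8 (at t = -7), with n = -67.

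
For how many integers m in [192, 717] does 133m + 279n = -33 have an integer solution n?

2

gcd(279, 133):
  279 = 2·133 + 13
  133 = 10·13 + 3
  13 = 4·3 + 1
  3 = 3·1
so gcd(279, 133) = 1.
Back-substitute for Bézout coefficients:
  1 = 13 - 4·3
  ... = 133·(-86) + 279·(41)
Scale by -33: particular solution (2838, -1353); reduce m mod 279: (48, -23).
General solution: m = 48 + 279t, n = -23 - 133t for integer t.
192 ≤ 48 + 279t ≤ 717 gives t ∈ [1, 2], which is 2 values.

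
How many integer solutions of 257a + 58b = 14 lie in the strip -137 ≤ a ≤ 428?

10

gcd(257, 58) = 1  (257 = 4·58 + 25, 58 = 2·25 + 8, 25 = 3·8 + 1, 8 = 8·1).
Back-substituting, 257·(7) + 58·(-31) = 1.
Scale by 14: particular solution (98, -434); reduce a mod 58: (40, -177).
General solution: a = 40 + 58t, b = -177 - 257t for integer t.
-137 ≤ 40 + 58t ≤ 428 gives t ∈ [-3, 6], which is 10 values.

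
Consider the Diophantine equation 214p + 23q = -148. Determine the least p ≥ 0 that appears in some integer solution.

15

gcd(214, 23) = 1.
1 divides -148, so solutions exist.
By Bézout, 214*(10) + 23*(-93) = 1.
Scale by -148/1 = -148: (p₀, q₀) = (-1480, 13764).
General solution: p = -1480 + 23t, q = 13764 - 214t for integer t.
p ≥ 0: smallest is -1480 mod 23 = 15 (at t = 65), with q = -146.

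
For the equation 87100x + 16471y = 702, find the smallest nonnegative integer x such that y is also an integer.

1104

gcd(87100, 16471) = 13  (87100 = 5×16471 + 4745, 16471 = 3×4745 + 2236, 4745 = 2×2236 + 273, 2236 = 8×273 + 52, 273 = 5×52 + 13, 52 = 4×13).
13 divides 702, so solutions exist.
Back-substituting, 87100×(302) + 16471×(-1597) = 13.
Scale by 702/13 = 54: (x₀, y₀) = (16308, -86238).
General solution: x = 16308 + 1267t, y = -86238 - 6700t for integer t.
x ≥ 0: smallest is 16308 mod 1267 = 1104 (at t = -12), with y = -5838.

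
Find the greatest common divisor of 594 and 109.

1

gcd(594, 109) = 1  (594 = 5·109 + 49, 109 = 2·49 + 11, 49 = 4·11 + 5, 11 = 2·5 + 1, 5 = 5·1).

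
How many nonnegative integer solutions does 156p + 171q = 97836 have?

gcd(171, 156) = 3.
By Bézout, 156*(-23) + 171*(21) = 3.
One solution: (44, 532).
General: p = 44 + 57t, q = 532 - 52t.
p ≥ 0 ⇒ t ≥ 0; q ≥ 0 ⇒ t ≤ 10. So t ∈ [0, 10]: 11 solutions.

11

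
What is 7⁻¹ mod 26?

gcd(26, 7) = 1  (26 = 3·7 + 5, 7 = 1·5 + 2, 5 = 2·2 + 1, 2 = 2·1).
Back-substituting, 7·(-11) + 26·(3) = 1.
So 7·-11 ≡ 1 (mod 26), and -11 mod 26 = 15.

15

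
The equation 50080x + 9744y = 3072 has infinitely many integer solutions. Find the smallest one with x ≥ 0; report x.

339

gcd(50080, 9744):
  50080 = 5*9744 + 1360
  9744 = 7*1360 + 224
  1360 = 6*224 + 16
  224 = 14*16
so gcd(50080, 9744) = 16.
16 divides 3072, so solutions exist.
Back-substitute for Bézout coefficients:
  16 = 1360 - 6*224
  ... = 50080*(43) + 9744*(-221)
Scale by 3072/16 = 192: (x₀, y₀) = (8256, -42432).
General solution: x = 8256 + 609t, y = -42432 - 3130t for integer t.
x ≥ 0: smallest is 8256 mod 609 = 339 (at t = -13), with y = -1742.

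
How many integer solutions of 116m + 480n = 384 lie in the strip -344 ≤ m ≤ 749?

gcd(480, 116):
  480 = 4×116 + 16
  116 = 7×16 + 4
  16 = 4×4
so gcd(480, 116) = 4.
Back-substitute for Bézout coefficients:
  4 = 116 - 7×16
  ... = 116×(29) + 480×(-7)
Scale by 96: particular solution (2784, -672); reduce m mod 120: (24, -5).
General solution: m = 24 + 120t, n = -5 - 29t for integer t.
-344 ≤ 24 + 120t ≤ 749 gives t ∈ [-3, 6], which is 10 values.

10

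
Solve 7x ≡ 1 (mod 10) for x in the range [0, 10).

3

gcd(10, 7) = 1  (10 = 1×7 + 3, 7 = 2×3 + 1, 3 = 3×1).
Back-substituting, 7×(3) + 10×(-2) = 1.
So 7×3 ≡ 1 (mod 10), and 3 mod 10 = 3.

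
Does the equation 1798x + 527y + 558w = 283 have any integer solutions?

no

gcd(1798, 527):
  1798 = 3·527 + 217
  527 = 2·217 + 93
  217 = 2·93 + 31
  93 = 3·31
so gcd(1798, 527) = 31.
gcd(31, 558) = 31.
31 does not divide 283 (remainder 4), so no integer solutions.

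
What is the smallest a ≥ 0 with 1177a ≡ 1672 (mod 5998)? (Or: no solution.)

2580

gcd(5998, 1177) = 1  (5998 = 5·1177 + 113, 1177 = 10·113 + 47, 113 = 2·47 + 19, 47 = 2·19 + 9, 19 = 2·9 + 1, 9 = 9·1).
1 divides 1672, so solutions exist.
Back-substituting, 1177·(-637) + 5998·(125) = 1.
So 1177·(-637) ≡ 1 (mod 5998); multiply by 1672: a ≡ -1065064 (mod 5998).
Smallest nonnegative: a = -1065064 mod 5998 = 2580.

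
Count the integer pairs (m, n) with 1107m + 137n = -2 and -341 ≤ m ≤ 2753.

gcd(1107, 137):
  1107 = 8×137 + 11
  137 = 12×11 + 5
  11 = 2×5 + 1
  5 = 5×1
so gcd(1107, 137) = 1.
Back-substitute for Bézout coefficients:
  1 = 11 - 2×5
  ... = 1107×(25) + 137×(-202)
Scale by -2: particular solution (-50, 404); reduce m mod 137: (87, -703).
General solution: m = 87 + 137t, n = -703 - 1107t for integer t.
-341 ≤ 87 + 137t ≤ 2753 gives t ∈ [-3, 19], which is 23 values.

23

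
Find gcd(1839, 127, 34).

1

gcd(1839, 127) = 1.
gcd(1, 34) = 1.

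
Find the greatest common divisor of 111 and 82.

gcd(111, 82):
  111 = 1×82 + 29
  82 = 2×29 + 24
  29 = 1×24 + 5
  24 = 4×5 + 4
  5 = 1×4 + 1
  4 = 4×1
so gcd(111, 82) = 1.

1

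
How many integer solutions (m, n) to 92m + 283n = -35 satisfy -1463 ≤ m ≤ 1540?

11

gcd(283, 92) = 1.
By Bézout, 92·(40) + 283·(-13) = 1.
Particular solution: (15, -5).
General solution: m = 15 + 283t, n = -5 - 92t for integer t.
-1463 ≤ 15 + 283t ≤ 1540 gives t ∈ [-5, 5], which is 11 values.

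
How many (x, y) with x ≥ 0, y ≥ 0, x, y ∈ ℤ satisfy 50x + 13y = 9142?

gcd(50, 13):
  50 = 3·13 + 11
  13 = 1·11 + 2
  11 = 5·2 + 1
  2 = 2·1
so gcd(50, 13) = 1.
Back-substitute for Bézout coefficients:
  1 = 11 - 5·2
  ... = 50·(6) + 13·(-23)
Scale by 9142: one solution is (54852, -210266). Reduce x mod 13: (5, 684).
General: x = 5 + 13t, y = 684 - 50t.
x ≥ 0 ⇒ t ≥ 0; y ≥ 0 ⇒ t ≤ 13. So t ∈ [0, 13]: 14 solutions.

14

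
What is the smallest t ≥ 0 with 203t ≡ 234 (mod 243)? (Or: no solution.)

225

gcd(243, 203) = 1.
1 divides 234, so solutions exist.
By Bézout, 203·(-79) + 243·(66) = 1.
So 203·(-79) ≡ 1 (mod 243); multiply by 234: t ≡ -18486 (mod 243).
Smallest nonnegative: t = -18486 mod 243 = 225.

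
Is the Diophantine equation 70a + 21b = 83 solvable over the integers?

no

gcd(70, 21) = 7.
7 does not divide 83 (remainder 6), so no integer solutions.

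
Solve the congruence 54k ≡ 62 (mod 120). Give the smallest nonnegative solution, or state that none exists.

gcd(120, 54) = 6.
6 does not divide 62, so the congruence has no solution.

no solution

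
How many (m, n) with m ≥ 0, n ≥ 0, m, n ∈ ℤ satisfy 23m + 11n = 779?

3

gcd(23, 11):
  23 = 2×11 + 1
  11 = 11×1
so gcd(23, 11) = 1.
Back-substitute for Bézout coefficients:
  1 = 23 - 2×11
  ... = 23×(1) + 11×(-2)
Scale by 779: one solution is (779, -1558). Reduce m mod 11: (9, 52).
General: m = 9 + 11t, n = 52 - 23t.
m ≥ 0 ⇒ t ≥ 0; n ≥ 0 ⇒ t ≤ 2. So t ∈ [0, 2]: 3 solutions.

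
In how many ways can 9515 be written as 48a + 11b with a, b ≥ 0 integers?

gcd(48, 11) = 1  (48 = 4·11 + 4, 11 = 2·4 + 3, 4 = 1·3 + 1, 3 = 3·1).
Back-substituting, 48·(3) + 11·(-13) = 1.
Scale by 9515: one solution is (28545, -123695). Reduce a mod 11: (0, 865).
General: a = 0 + 11t, b = 865 - 48t.
a ≥ 0 ⇒ t ≥ 0; b ≥ 0 ⇒ t ≤ 18. So t ∈ [0, 18]: 19 solutions.

19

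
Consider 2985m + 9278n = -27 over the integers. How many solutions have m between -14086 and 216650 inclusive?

gcd(9278, 2985) = 1.
By Bézout, 2985·(833) + 9278·(-268) = 1.
Particular solution: (5343, -1719).
General solution: m = 5343 + 9278t, n = -1719 - 2985t for integer t.
-14086 ≤ 5343 + 9278t ≤ 216650 gives t ∈ [-2, 22], which is 25 values.

25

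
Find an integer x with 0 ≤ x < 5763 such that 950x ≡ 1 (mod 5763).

3476

gcd(5763, 950):
  5763 = 6*950 + 63
  950 = 15*63 + 5
  63 = 12*5 + 3
  5 = 1*3 + 2
  3 = 1*2 + 1
  2 = 2*1
so gcd(5763, 950) = 1.
Back-substitute for Bézout coefficients:
  1 = 3 - 1*2
  ... = 950*(-2287) + 5763*(377)
So 950*-2287 ≡ 1 (mod 5763), and -2287 mod 5763 = 3476.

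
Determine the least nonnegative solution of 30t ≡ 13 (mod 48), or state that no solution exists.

no solution

gcd(48, 30) = 6.
6 does not divide 13, so the congruence has no solution.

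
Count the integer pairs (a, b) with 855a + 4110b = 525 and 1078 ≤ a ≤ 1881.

3

gcd(4110, 855) = 15.
By Bézout, 855·(125) + 4110·(-26) = 15.
Particular solution: (265, -55).
General solution: a = 265 + 274t, b = -55 - 57t for integer t.
1078 ≤ 265 + 274t ≤ 1881 gives t ∈ [3, 5], which is 3 values.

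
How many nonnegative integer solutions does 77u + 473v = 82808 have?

gcd(473, 77):
  473 = 6·77 + 11
  77 = 7·11
so gcd(473, 77) = 11.
Back-substitute for Bézout coefficients:
  11 = 473 - 6·77
  ... = 77·(-6) + 473·(1)
Scale by 7528: one solution is (-45168, 7528). Reduce u mod 43: (25, 171).
General: u = 25 + 43t, v = 171 - 7t.
u ≥ 0 ⇒ t ≥ 0; v ≥ 0 ⇒ t ≤ 24. So t ∈ [0, 24]: 25 solutions.

25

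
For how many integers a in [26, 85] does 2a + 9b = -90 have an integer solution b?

7

gcd(9, 2):
  9 = 4·2 + 1
  2 = 2·1
so gcd(9, 2) = 1.
Back-substitute for Bézout coefficients:
  1 = 9 - 4·2
  ... = 2·(-4) + 9·(1)
Scale by -90: particular solution (360, -90); reduce a mod 9: (0, -10).
General solution: a = 0 + 9t, b = -10 - 2t for integer t.
26 ≤ 0 + 9t ≤ 85 gives t ∈ [3, 9], which is 7 values.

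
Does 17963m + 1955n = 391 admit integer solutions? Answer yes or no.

gcd(17963, 1955) = 23  (17963 = 9·1955 + 368, 1955 = 5·368 + 115, 368 = 3·115 + 23, 115 = 5·23).
23 divides 391, so integer solutions exist.

yes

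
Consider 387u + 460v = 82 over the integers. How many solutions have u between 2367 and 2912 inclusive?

gcd(460, 387) = 1.
By Bézout, 387*(63) + 460*(-53) = 1.
Particular solution: (106, -89).
General solution: u = 106 + 460t, v = -89 - 387t for integer t.
2367 ≤ 106 + 460t ≤ 2912 gives t ∈ [5, 6], which is 2 values.

2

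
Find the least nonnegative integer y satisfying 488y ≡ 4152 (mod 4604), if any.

801

gcd(4604, 488):
  4604 = 9×488 + 212
  488 = 2×212 + 64
  212 = 3×64 + 20
  64 = 3×20 + 4
  20 = 5×4
so gcd(4604, 488) = 4.
4 divides 4152, so solutions exist.
Back-substitute for Bézout coefficients:
  4 = 64 - 3×20
  ... = 488×(217) + 4604×(-23)
So 488×(217) ≡ 4 (mod 4604); multiply by 1038: y ≡ 225246 (mod 1151).
Smallest nonnegative: y = 225246 mod 1151 = 801.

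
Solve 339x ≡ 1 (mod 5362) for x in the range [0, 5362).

gcd(5362, 339):
  5362 = 15*339 + 277
  339 = 1*277 + 62
  277 = 4*62 + 29
  62 = 2*29 + 4
  29 = 7*4 + 1
  4 = 4*1
so gcd(5362, 339) = 1.
Back-substitute for Bézout coefficients:
  1 = 29 - 7*4
  ... = 339*(-1297) + 5362*(82)
So 339*-1297 ≡ 1 (mod 5362), and -1297 mod 5362 = 4065.

4065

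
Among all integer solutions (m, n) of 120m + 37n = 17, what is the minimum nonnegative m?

gcd(120, 37):
  120 = 3×37 + 9
  37 = 4×9 + 1
  9 = 9×1
so gcd(120, 37) = 1.
1 divides 17, so solutions exist.
Back-substitute for Bézout coefficients:
  1 = 37 - 4×9
  ... = 120×(-4) + 37×(13)
Scale by 17/1 = 17: (m₀, n₀) = (-68, 221).
General solution: m = -68 + 37t, n = 221 - 120t for integer t.
m ≥ 0: smallest is -68 mod 37 = 6 (at t = 2), with n = -19.

6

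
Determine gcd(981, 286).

1

gcd(981, 286):
  981 = 3·286 + 123
  286 = 2·123 + 40
  123 = 3·40 + 3
  40 = 13·3 + 1
  3 = 3·1
so gcd(981, 286) = 1.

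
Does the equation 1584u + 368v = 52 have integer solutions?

gcd(1584, 368):
  1584 = 4×368 + 112
  368 = 3×112 + 32
  112 = 3×32 + 16
  32 = 2×16
so gcd(1584, 368) = 16.
16 does not divide 52 (remainder 4), so no integer solutions.

no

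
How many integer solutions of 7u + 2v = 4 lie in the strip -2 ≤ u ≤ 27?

gcd(7, 2) = 1  (7 = 3×2 + 1, 2 = 2×1).
Back-substituting, 7×(1) + 2×(-3) = 1.
Scale by 4: particular solution (4, -12); reduce u mod 2: (0, 2).
General solution: u = 0 + 2t, v = 2 - 7t for integer t.
-2 ≤ 0 + 2t ≤ 27 gives t ∈ [-1, 13], which is 15 values.

15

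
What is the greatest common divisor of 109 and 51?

1

gcd(109, 51) = 1  (109 = 2×51 + 7, 51 = 7×7 + 2, 7 = 3×2 + 1, 2 = 2×1).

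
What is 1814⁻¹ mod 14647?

12911

gcd(14647, 1814):
  14647 = 8*1814 + 135
  1814 = 13*135 + 59
  135 = 2*59 + 17
  59 = 3*17 + 8
  17 = 2*8 + 1
  8 = 8*1
so gcd(14647, 1814) = 1.
Back-substitute for Bézout coefficients:
  1 = 17 - 2*8
  ... = 1814*(-1736) + 14647*(215)
So 1814*-1736 ≡ 1 (mod 14647), and -1736 mod 14647 = 12911.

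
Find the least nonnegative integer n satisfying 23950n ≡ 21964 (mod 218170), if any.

no solution

gcd(218170, 23950) = 10  (218170 = 9·23950 + 2620, 23950 = 9·2620 + 370, 2620 = 7·370 + 30, 370 = 12·30 + 10, 30 = 3·10).
10 does not divide 21964, so the congruence has no solution.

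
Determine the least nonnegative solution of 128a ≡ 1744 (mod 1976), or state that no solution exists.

gcd(1976, 128) = 8.
8 divides 1744, so solutions exist.
By Bézout, 128*(-108) + 1976*(7) = 8.
So 128*(-108) ≡ 8 (mod 1976); multiply by 218: a ≡ -23544 (mod 247).
Smallest nonnegative: a = -23544 mod 247 = 168.

168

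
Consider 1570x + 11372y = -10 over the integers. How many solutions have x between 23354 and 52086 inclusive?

5

gcd(11372, 1570) = 2  (11372 = 7*1570 + 382, 1570 = 4*382 + 42, 382 = 9*42 + 4, 42 = 10*4 + 2, 4 = 2*2).
Back-substituting, 1570*(2709) + 11372*(-374) = 2.
Scale by -5: particular solution (-13545, 1870); reduce x mod 5686: (3513, -485).
General solution: x = 3513 + 5686t, y = -485 - 785t for integer t.
23354 ≤ 3513 + 5686t ≤ 52086 gives t ∈ [4, 8], which is 5 values.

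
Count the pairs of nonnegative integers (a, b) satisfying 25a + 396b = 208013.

21

gcd(396, 25) = 1  (396 = 15×25 + 21, 25 = 1×21 + 4, 21 = 5×4 + 1, 4 = 4×1).
Back-substituting, 25×(-95) + 396×(6) = 1.
Scale by 208013: one solution is (-19761235, 1248078). Reduce a mod 396: (353, 503).
General: a = 353 + 396t, b = 503 - 25t.
a ≥ 0 ⇒ t ≥ 0; b ≥ 0 ⇒ t ≤ 20. So t ∈ [0, 20]: 21 solutions.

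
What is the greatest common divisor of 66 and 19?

gcd(66, 19):
  66 = 3*19 + 9
  19 = 2*9 + 1
  9 = 9*1
so gcd(66, 19) = 1.

1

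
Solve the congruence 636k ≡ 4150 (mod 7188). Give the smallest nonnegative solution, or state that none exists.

gcd(7188, 636) = 12.
12 does not divide 4150, so the congruence has no solution.

no solution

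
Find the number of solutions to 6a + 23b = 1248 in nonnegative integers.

gcd(23, 6) = 1.
By Bézout, 6*(4) + 23*(-1) = 1.
One solution: (1, 54).
General: a = 1 + 23t, b = 54 - 6t.
a ≥ 0 ⇒ t ≥ 0; b ≥ 0 ⇒ t ≤ 9. So t ∈ [0, 9]: 10 solutions.

10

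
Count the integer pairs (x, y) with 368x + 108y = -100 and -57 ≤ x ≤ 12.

gcd(368, 108):
  368 = 3×108 + 44
  108 = 2×44 + 20
  44 = 2×20 + 4
  20 = 5×4
so gcd(368, 108) = 4.
Back-substitute for Bézout coefficients:
  4 = 44 - 2×20
  ... = 368×(5) + 108×(-17)
Scale by -25: particular solution (-125, 425); reduce x mod 27: (10, -35).
General solution: x = 10 + 27t, y = -35 - 92t for integer t.
-57 ≤ 10 + 27t ≤ 12 gives t ∈ [-2, 0], which is 3 values.

3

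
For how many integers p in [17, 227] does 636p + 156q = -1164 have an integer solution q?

gcd(636, 156) = 12.
By Bézout, 636·(1) + 156·(-4) = 12.
Particular solution: (7, -36).
General solution: p = 7 + 13t, q = -36 - 53t for integer t.
17 ≤ 7 + 13t ≤ 227 gives t ∈ [1, 16], which is 16 values.

16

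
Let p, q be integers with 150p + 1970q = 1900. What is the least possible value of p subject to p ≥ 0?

144

gcd(1970, 150):
  1970 = 13·150 + 20
  150 = 7·20 + 10
  20 = 2·10
so gcd(1970, 150) = 10.
10 divides 1900, so solutions exist.
Back-substitute for Bézout coefficients:
  10 = 150 - 7·20
  ... = 150·(92) + 1970·(-7)
Scale by 1900/10 = 190: (p₀, q₀) = (17480, -1330).
General solution: p = 17480 + 197t, q = -1330 - 15t for integer t.
p ≥ 0: smallest is 17480 mod 197 = 144 (at t = -88), with q = -10.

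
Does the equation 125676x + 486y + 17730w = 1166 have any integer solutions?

gcd(125676, 486) = 18  (125676 = 258·486 + 288, 486 = 1·288 + 198, 288 = 1·198 + 90, 198 = 2·90 + 18, 90 = 5·18).
gcd(18, 17730) = 18.
18 does not divide 1166 (remainder 14), so no integer solutions.

no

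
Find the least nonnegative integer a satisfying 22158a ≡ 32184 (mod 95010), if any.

gcd(95010, 22158) = 6.
6 divides 32184, so solutions exist.
By Bézout, 22158·(-1728) + 95010·(403) = 6.
So 22158·(-1728) ≡ 6 (mod 95010); multiply by 5364: a ≡ -9268992 (mod 15835).
Smallest nonnegative: a = -9268992 mod 15835 = 10318.

10318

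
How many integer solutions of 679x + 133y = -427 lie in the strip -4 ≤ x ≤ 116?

gcd(679, 133) = 7.
By Bézout, 679·(-9) + 133·(46) = 7.
Particular solution: (17, -90).
General solution: x = 17 + 19t, y = -90 - 97t for integer t.
-4 ≤ 17 + 19t ≤ 116 gives t ∈ [-1, 5], which is 7 values.

7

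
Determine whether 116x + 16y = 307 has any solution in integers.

gcd(116, 16) = 4.
4 does not divide 307 (remainder 3), so no integer solutions.

no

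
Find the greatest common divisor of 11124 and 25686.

18

gcd(25686, 11124):
  25686 = 2*11124 + 3438
  11124 = 3*3438 + 810
  3438 = 4*810 + 198
  810 = 4*198 + 18
  198 = 11*18
so gcd(25686, 11124) = 18.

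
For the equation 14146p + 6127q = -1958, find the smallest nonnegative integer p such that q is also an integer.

407

gcd(14146, 6127):
  14146 = 2×6127 + 1892
  6127 = 3×1892 + 451
  1892 = 4×451 + 88
  451 = 5×88 + 11
  88 = 8×11
so gcd(14146, 6127) = 11.
11 divides -1958, so solutions exist.
Back-substitute for Bézout coefficients:
  11 = 451 - 5×88
  ... = 14146×(-68) + 6127×(157)
Scale by -1958/11 = -178: (p₀, q₀) = (12104, -27946).
General solution: p = 12104 + 557t, q = -27946 - 1286t for integer t.
p ≥ 0: smallest is 12104 mod 557 = 407 (at t = -21), with q = -940.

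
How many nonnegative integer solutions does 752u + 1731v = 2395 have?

0

gcd(1731, 752) = 1.
By Bézout, 752·(122) + 1731·(-53) = 1.
One solution: (1382, -599).
General: u = 1382 + 1731t, v = -599 - 752t.
u ≥ 0 ⇒ t ≥ 0; v ≥ 0 ⇒ t ≤ -1. So t ∈ [0, -1]: 0 solutions.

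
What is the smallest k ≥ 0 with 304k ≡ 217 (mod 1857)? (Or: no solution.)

gcd(1857, 304) = 1.
1 divides 217, so solutions exist.
By Bézout, 304×(-788) + 1857×(129) = 1.
So 304×(-788) ≡ 1 (mod 1857); multiply by 217: k ≡ -170996 (mod 1857).
Smallest nonnegative: k = -170996 mod 1857 = 1705.

1705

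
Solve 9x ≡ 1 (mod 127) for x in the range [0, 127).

113

gcd(127, 9):
  127 = 14·9 + 1
  9 = 9·1
so gcd(127, 9) = 1.
Back-substitute for Bézout coefficients:
  1 = 127 - 14·9
  ... = 9·(-14) + 127·(1)
So 9·-14 ≡ 1 (mod 127), and -14 mod 127 = 113.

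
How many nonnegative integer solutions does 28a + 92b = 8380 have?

13

gcd(92, 28) = 4.
By Bézout, 28×(10) + 92×(-3) = 4.
One solution: (20, 85).
General: a = 20 + 23t, b = 85 - 7t.
a ≥ 0 ⇒ t ≥ 0; b ≥ 0 ⇒ t ≤ 12. So t ∈ [0, 12]: 13 solutions.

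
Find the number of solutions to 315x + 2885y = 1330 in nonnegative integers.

gcd(2885, 315) = 5  (2885 = 9*315 + 50, 315 = 6*50 + 15, 50 = 3*15 + 5, 15 = 3*5).
Back-substituting, 315*(-174) + 2885*(19) = 5.
Scale by 266: one solution is (-46284, 5054). Reduce x mod 577: (453, -49).
General: x = 453 + 577t, y = -49 - 63t.
x ≥ 0 ⇒ t ≥ 0; y ≥ 0 ⇒ t ≤ -1. So t ∈ [0, -1]: 0 solutions.

0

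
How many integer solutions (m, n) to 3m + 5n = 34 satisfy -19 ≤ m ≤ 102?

24

gcd(5, 3):
  5 = 1·3 + 2
  3 = 1·2 + 1
  2 = 2·1
so gcd(5, 3) = 1.
Back-substitute for Bézout coefficients:
  1 = 3 - 1·2
  ... = 3·(2) + 5·(-1)
Scale by 34: particular solution (68, -34); reduce m mod 5: (3, 5).
General solution: m = 3 + 5t, n = 5 - 3t for integer t.
-19 ≤ 3 + 5t ≤ 102 gives t ∈ [-4, 19], which is 24 values.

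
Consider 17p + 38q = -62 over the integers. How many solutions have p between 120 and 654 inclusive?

gcd(38, 17) = 1.
By Bézout, 17*(9) + 38*(-4) = 1.
Particular solution: (12, -7).
General solution: p = 12 + 38t, q = -7 - 17t for integer t.
120 ≤ 12 + 38t ≤ 654 gives t ∈ [3, 16], which is 14 values.

14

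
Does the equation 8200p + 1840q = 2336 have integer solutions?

gcd(8200, 1840) = 40  (8200 = 4*1840 + 840, 1840 = 2*840 + 160, 840 = 5*160 + 40, 160 = 4*40).
40 does not divide 2336 (remainder 16), so no integer solutions.

no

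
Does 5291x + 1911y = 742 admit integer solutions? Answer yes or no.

gcd(5291, 1911) = 13  (5291 = 2*1911 + 1469, 1911 = 1*1469 + 442, 1469 = 3*442 + 143, 442 = 3*143 + 13, 143 = 11*13).
13 does not divide 742 (remainder 1), so no integer solutions.

no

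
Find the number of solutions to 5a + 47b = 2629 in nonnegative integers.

gcd(47, 5) = 1  (47 = 9×5 + 2, 5 = 2×2 + 1, 2 = 2×1).
Back-substituting, 5×(19) + 47×(-2) = 1.
Scale by 2629: one solution is (49951, -5258). Reduce a mod 47: (37, 52).
General: a = 37 + 47t, b = 52 - 5t.
a ≥ 0 ⇒ t ≥ 0; b ≥ 0 ⇒ t ≤ 10. So t ∈ [0, 10]: 11 solutions.

11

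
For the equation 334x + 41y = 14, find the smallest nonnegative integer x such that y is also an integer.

16

gcd(334, 41) = 1  (334 = 8*41 + 6, 41 = 6*6 + 5, 6 = 1*5 + 1, 5 = 5*1).
1 divides 14, so solutions exist.
Back-substituting, 334*(7) + 41*(-57) = 1.
Scale by 14/1 = 14: (x₀, y₀) = (98, -798).
General solution: x = 98 + 41t, y = -798 - 334t for integer t.
x ≥ 0: smallest is 98 mod 41 = 16 (at t = -2), with y = -130.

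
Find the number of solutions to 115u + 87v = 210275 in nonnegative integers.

gcd(115, 87) = 1.
By Bézout, 115*(28) + 87*(-37) = 1.
One solution: (62, 2335).
General: u = 62 + 87t, v = 2335 - 115t.
u ≥ 0 ⇒ t ≥ 0; v ≥ 0 ⇒ t ≤ 20. So t ∈ [0, 20]: 21 solutions.

21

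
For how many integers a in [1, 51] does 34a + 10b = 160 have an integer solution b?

10

gcd(34, 10) = 2  (34 = 3×10 + 4, 10 = 2×4 + 2, 4 = 2×2).
Back-substituting, 34×(-2) + 10×(7) = 2.
Scale by 80: particular solution (-160, 560); reduce a mod 5: (0, 16).
General solution: a = 0 + 5t, b = 16 - 17t for integer t.
1 ≤ 0 + 5t ≤ 51 gives t ∈ [1, 10], which is 10 values.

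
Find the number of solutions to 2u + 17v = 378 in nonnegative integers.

gcd(17, 2) = 1  (17 = 8*2 + 1, 2 = 2*1).
Back-substituting, 2*(-8) + 17*(1) = 1.
Scale by 378: one solution is (-3024, 378). Reduce u mod 17: (2, 22).
General: u = 2 + 17t, v = 22 - 2t.
u ≥ 0 ⇒ t ≥ 0; v ≥ 0 ⇒ t ≤ 11. So t ∈ [0, 11]: 12 solutions.

12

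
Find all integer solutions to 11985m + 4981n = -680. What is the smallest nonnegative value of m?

108

gcd(11985, 4981) = 17.
17 divides -680, so solutions exist.
By Bézout, 11985*(-32) + 4981*(77) = 17.
Scale by -680/17 = -40: (m₀, n₀) = (1280, -3080).
General solution: m = 1280 + 293t, n = -3080 - 705t for integer t.
m ≥ 0: smallest is 1280 mod 293 = 108 (at t = -4), with n = -260.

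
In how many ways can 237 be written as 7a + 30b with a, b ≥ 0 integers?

1

gcd(30, 7) = 1  (30 = 4×7 + 2, 7 = 3×2 + 1, 2 = 2×1).
Back-substituting, 7×(13) + 30×(-3) = 1.
Scale by 237: one solution is (3081, -711). Reduce a mod 30: (21, 3).
General: a = 21 + 30t, b = 3 - 7t.
a ≥ 0 ⇒ t ≥ 0; b ≥ 0 ⇒ t ≤ 0. So t ∈ [0, 0]: 1 solution.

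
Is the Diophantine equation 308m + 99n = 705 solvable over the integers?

gcd(308, 99) = 11  (308 = 3×99 + 11, 99 = 9×11).
11 does not divide 705 (remainder 1), so no integer solutions.

no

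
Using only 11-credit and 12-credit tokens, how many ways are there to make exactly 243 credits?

Need nonnegative integers with 11j + 12k = 243.
gcd(11, 12) = 1, and 11·(-1) + 12·(1) = 1.
So (j₀, k₀) = (-243, 243); general j = -243 + 12t, k = 243 - 11t.
j ≥ 0 ⇒ t ≥ 21; k ≥ 0 ⇒ t ≤ 22. That's 2 values of t.

2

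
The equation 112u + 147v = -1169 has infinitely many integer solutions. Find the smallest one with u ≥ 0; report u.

4

gcd(147, 112) = 7.
7 divides -1169, so solutions exist.
By Bézout, 112*(4) + 147*(-3) = 7.
Scale by -1169/7 = -167: (u₀, v₀) = (-668, 501).
General solution: u = -668 + 21t, v = 501 - 16t for integer t.
u ≥ 0: smallest is -668 mod 21 = 4 (at t = 32), with v = -11.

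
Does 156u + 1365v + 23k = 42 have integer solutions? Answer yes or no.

gcd(1365, 156):
  1365 = 8*156 + 117
  156 = 1*117 + 39
  117 = 3*39
so gcd(1365, 156) = 39.
gcd(39, 23) = 1.
1 divides 42, so integer solutions exist.

yes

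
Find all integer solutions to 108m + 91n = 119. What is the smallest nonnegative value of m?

gcd(108, 91):
  108 = 1·91 + 17
  91 = 5·17 + 6
  17 = 2·6 + 5
  6 = 1·5 + 1
  5 = 5·1
so gcd(108, 91) = 1.
1 divides 119, so solutions exist.
Back-substitute for Bézout coefficients:
  1 = 6 - 1·5
  ... = 108·(-16) + 91·(19)
Scale by 119/1 = 119: (m₀, n₀) = (-1904, 2261).
General solution: m = -1904 + 91t, n = 2261 - 108t for integer t.
m ≥ 0: smallest is -1904 mod 91 = 7 (at t = 21), with n = -7.

7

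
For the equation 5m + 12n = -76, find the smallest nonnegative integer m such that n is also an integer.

4

gcd(12, 5) = 1  (12 = 2*5 + 2, 5 = 2*2 + 1, 2 = 2*1).
1 divides -76, so solutions exist.
Back-substituting, 5*(5) + 12*(-2) = 1.
Scale by -76/1 = -76: (m₀, n₀) = (-380, 152).
General solution: m = -380 + 12t, n = 152 - 5t for integer t.
m ≥ 0: smallest is -380 mod 12 = 4 (at t = 32), with n = -8.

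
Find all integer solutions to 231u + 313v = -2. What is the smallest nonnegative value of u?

84

gcd(313, 231) = 1  (313 = 1·231 + 82, 231 = 2·82 + 67, 82 = 1·67 + 15, 67 = 4·15 + 7, 15 = 2·7 + 1, 7 = 7·1).
1 divides -2, so solutions exist.
Back-substituting, 231·(-42) + 313·(31) = 1.
Scale by -2/1 = -2: (u₀, v₀) = (84, -62).
General solution: u = 84 + 313t, v = -62 - 231t for integer t.
u ≥ 0: smallest is 84 mod 313 = 84 (at t = 0), with v = -62.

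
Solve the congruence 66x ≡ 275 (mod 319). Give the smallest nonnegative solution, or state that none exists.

gcd(319, 66):
  319 = 4·66 + 55
  66 = 1·55 + 11
  55 = 5·11
so gcd(319, 66) = 11.
11 divides 275, so solutions exist.
Back-substitute for Bézout coefficients:
  11 = 66 - 1·55
  ... = 66·(5) + 319·(-1)
So 66·(5) ≡ 11 (mod 319); multiply by 25: x ≡ 125 (mod 29).
Smallest nonnegative: x = 125 mod 29 = 9.

9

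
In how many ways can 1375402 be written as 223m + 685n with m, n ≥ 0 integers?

gcd(685, 223) = 1.
By Bézout, 223×(-43) + 685×(14) = 1.
One solution: (614, 1808).
General: m = 614 + 685t, n = 1808 - 223t.
m ≥ 0 ⇒ t ≥ 0; n ≥ 0 ⇒ t ≤ 8. So t ∈ [0, 8]: 9 solutions.

9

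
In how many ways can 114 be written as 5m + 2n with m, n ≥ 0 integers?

12

gcd(5, 2):
  5 = 2×2 + 1
  2 = 2×1
so gcd(5, 2) = 1.
Back-substitute for Bézout coefficients:
  1 = 5 - 2×2
  ... = 5×(1) + 2×(-2)
Scale by 114: one solution is (114, -228). Reduce m mod 2: (0, 57).
General: m = 0 + 2t, n = 57 - 5t.
m ≥ 0 ⇒ t ≥ 0; n ≥ 0 ⇒ t ≤ 11. So t ∈ [0, 11]: 12 solutions.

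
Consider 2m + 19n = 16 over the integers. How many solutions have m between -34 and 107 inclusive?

gcd(19, 2) = 1.
By Bézout, 2*(-9) + 19*(1) = 1.
Particular solution: (8, 0).
General solution: m = 8 + 19t, n = 0 - 2t for integer t.
-34 ≤ 8 + 19t ≤ 107 gives t ∈ [-2, 5], which is 8 values.

8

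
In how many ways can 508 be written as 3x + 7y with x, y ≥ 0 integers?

24

gcd(7, 3):
  7 = 2·3 + 1
  3 = 3·1
so gcd(7, 3) = 1.
Back-substitute for Bézout coefficients:
  1 = 7 - 2·3
  ... = 3·(-2) + 7·(1)
Scale by 508: one solution is (-1016, 508). Reduce x mod 7: (6, 70).
General: x = 6 + 7t, y = 70 - 3t.
x ≥ 0 ⇒ t ≥ 0; y ≥ 0 ⇒ t ≤ 23. So t ∈ [0, 23]: 24 solutions.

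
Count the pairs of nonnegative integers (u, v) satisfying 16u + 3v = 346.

7

gcd(16, 3) = 1  (16 = 5·3 + 1, 3 = 3·1).
Back-substituting, 16·(1) + 3·(-5) = 1.
Scale by 346: one solution is (346, -1730). Reduce u mod 3: (1, 110).
General: u = 1 + 3t, v = 110 - 16t.
u ≥ 0 ⇒ t ≥ 0; v ≥ 0 ⇒ t ≤ 6. So t ∈ [0, 6]: 7 solutions.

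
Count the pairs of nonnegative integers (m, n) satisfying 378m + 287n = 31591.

2

gcd(378, 287) = 7.
By Bézout, 378·(19) + 287·(-25) = 7.
One solution: (16, 89).
General: m = 16 + 41t, n = 89 - 54t.
m ≥ 0 ⇒ t ≥ 0; n ≥ 0 ⇒ t ≤ 1. So t ∈ [0, 1]: 2 solutions.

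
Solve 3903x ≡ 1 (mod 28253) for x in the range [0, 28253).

gcd(28253, 3903) = 1  (28253 = 7·3903 + 932, 3903 = 4·932 + 175, 932 = 5·175 + 57, 175 = 3·57 + 4, 57 = 14·4 + 1, 4 = 4·1).
Back-substituting, 3903·(-6942) + 28253·(959) = 1.
So 3903·-6942 ≡ 1 (mod 28253), and -6942 mod 28253 = 21311.

21311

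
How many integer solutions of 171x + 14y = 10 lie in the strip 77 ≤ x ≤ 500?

gcd(171, 14):
  171 = 12·14 + 3
  14 = 4·3 + 2
  3 = 1·2 + 1
  2 = 2·1
so gcd(171, 14) = 1.
Back-substitute for Bézout coefficients:
  1 = 3 - 1·2
  ... = 171·(5) + 14·(-61)
Scale by 10: particular solution (50, -610); reduce x mod 14: (8, -97).
General solution: x = 8 + 14t, y = -97 - 171t for integer t.
77 ≤ 8 + 14t ≤ 500 gives t ∈ [5, 35], which is 31 values.

31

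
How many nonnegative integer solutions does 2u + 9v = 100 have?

gcd(9, 2):
  9 = 4*2 + 1
  2 = 2*1
so gcd(9, 2) = 1.
Back-substitute for Bézout coefficients:
  1 = 9 - 4*2
  ... = 2*(-4) + 9*(1)
Scale by 100: one solution is (-400, 100). Reduce u mod 9: (5, 10).
General: u = 5 + 9t, v = 10 - 2t.
u ≥ 0 ⇒ t ≥ 0; v ≥ 0 ⇒ t ≤ 5. So t ∈ [0, 5]: 6 solutions.

6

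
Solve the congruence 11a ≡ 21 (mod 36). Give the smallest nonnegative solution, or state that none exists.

15

gcd(36, 11) = 1.
1 divides 21, so solutions exist.
By Bézout, 11×(-13) + 36×(4) = 1.
So 11×(-13) ≡ 1 (mod 36); multiply by 21: a ≡ -273 (mod 36).
Smallest nonnegative: a = -273 mod 36 = 15.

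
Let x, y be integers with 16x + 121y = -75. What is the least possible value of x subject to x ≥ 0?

gcd(121, 16) = 1  (121 = 7*16 + 9, 16 = 1*9 + 7, 9 = 1*7 + 2, 7 = 3*2 + 1, 2 = 2*1).
1 divides -75, so solutions exist.
Back-substituting, 16*(53) + 121*(-7) = 1.
Scale by -75/1 = -75: (x₀, y₀) = (-3975, 525).
General solution: x = -3975 + 121t, y = 525 - 16t for integer t.
x ≥ 0: smallest is -3975 mod 121 = 18 (at t = 33), with y = -3.

18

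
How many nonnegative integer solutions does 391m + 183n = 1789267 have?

25

gcd(391, 183) = 1.
By Bézout, 391*(22) + 183*(-47) = 1.
One solution: (25, 9724).
General: m = 25 + 183t, n = 9724 - 391t.
m ≥ 0 ⇒ t ≥ 0; n ≥ 0 ⇒ t ≤ 24. So t ∈ [0, 24]: 25 solutions.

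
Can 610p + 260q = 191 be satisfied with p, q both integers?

no

gcd(610, 260) = 10.
10 does not divide 191 (remainder 1), so no integer solutions.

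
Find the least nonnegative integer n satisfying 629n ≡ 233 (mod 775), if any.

gcd(775, 629) = 1.
1 divides 233, so solutions exist.
By Bézout, 629·(69) + 775·(-56) = 1.
So 629·(69) ≡ 1 (mod 775); multiply by 233: n ≡ 16077 (mod 775).
Smallest nonnegative: n = 16077 mod 775 = 577.

577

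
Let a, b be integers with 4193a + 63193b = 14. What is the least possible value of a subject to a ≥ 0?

21205

gcd(63193, 4193):
  63193 = 15*4193 + 298
  4193 = 14*298 + 21
  298 = 14*21 + 4
  21 = 5*4 + 1
  4 = 4*1
so gcd(63193, 4193) = 1.
1 divides 14, so solutions exist.
Back-substitute for Bézout coefficients:
  1 = 21 - 5*4
  ... = 4193*(15056) + 63193*(-999)
Scale by 14/1 = 14: (a₀, b₀) = (210784, -13986).
General solution: a = 210784 + 63193t, b = -13986 - 4193t for integer t.
a ≥ 0: smallest is 210784 mod 63193 = 21205 (at t = -3), with b = -1407.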